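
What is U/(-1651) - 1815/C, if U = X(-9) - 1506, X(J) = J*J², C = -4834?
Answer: 13800555/7980934 ≈ 1.7292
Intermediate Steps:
X(J) = J³
U = -2235 (U = (-9)³ - 1506 = -729 - 1506 = -2235)
U/(-1651) - 1815/C = -2235/(-1651) - 1815/(-4834) = -2235*(-1/1651) - 1815*(-1/4834) = 2235/1651 + 1815/4834 = 13800555/7980934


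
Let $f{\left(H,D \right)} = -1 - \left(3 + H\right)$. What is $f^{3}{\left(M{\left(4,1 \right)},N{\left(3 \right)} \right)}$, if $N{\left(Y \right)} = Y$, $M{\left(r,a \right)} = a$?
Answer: $-125$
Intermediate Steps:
$f{\left(H,D \right)} = -4 - H$
$f^{3}{\left(M{\left(4,1 \right)},N{\left(3 \right)} \right)} = \left(-4 - 1\right)^{3} = \left(-5\right)^{3} = -125$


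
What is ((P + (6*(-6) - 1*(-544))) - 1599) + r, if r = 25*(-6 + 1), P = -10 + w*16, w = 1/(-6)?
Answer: -3686/3 ≈ -1228.7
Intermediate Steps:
w = -⅙ ≈ -0.16667
P = -38/3 (P = -10 - ⅙*16 = -10 - 8/3 = -38/3 ≈ -12.667)
r = -125 (r = 25*(-5) = -125)
((P + (6*(-6) - 1*(-544))) - 1599) + r = ((-38/3 + (6*(-6) - 1*(-544))) - 1599) - 125 = ((-38/3 + (-36 + 544)) - 1599) - 125 = ((-38/3 + 508) - 1599) - 125 = (1486/3 - 1599) - 125 = -3311/3 - 125 = -3686/3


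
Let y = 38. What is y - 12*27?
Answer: -286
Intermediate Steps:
y - 12*27 = 38 - 12*27 = 38 - 324 = -286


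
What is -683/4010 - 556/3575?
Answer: -934257/2867150 ≈ -0.32585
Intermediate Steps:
-683/4010 - 556/3575 = -934257/2867150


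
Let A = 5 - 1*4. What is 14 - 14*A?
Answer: 0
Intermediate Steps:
A = 1 (A = 5 - 4 = 1)
14 - 14*A = 14 - 14*1 = 14 - 14 = 0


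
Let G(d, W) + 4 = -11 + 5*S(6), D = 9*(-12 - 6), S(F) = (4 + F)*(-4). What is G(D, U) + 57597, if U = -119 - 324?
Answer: 57382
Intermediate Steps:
U = -443
S(F) = -16 - 4*F
D = -162 (D = 9*(-18) = -162)
G(d, W) = -215 (G(d, W) = -4 + (-11 + 5*(-16 - 4*6)) = -4 + (-11 + 5*(-16 - 24)) = -4 + (-11 + 5*(-40)) = -4 + (-11 - 200) = -4 - 211 = -215)
G(D, U) + 57597 = -215 + 57597 = 57382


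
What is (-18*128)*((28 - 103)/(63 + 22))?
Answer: 34560/17 ≈ 2032.9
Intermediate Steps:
(-18*128)*((28 - 103)/(63 + 22)) = -(-172800)/85 = -2304*(-15/17) = 34560/17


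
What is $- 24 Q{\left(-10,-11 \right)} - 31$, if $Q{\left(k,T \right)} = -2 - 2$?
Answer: $65$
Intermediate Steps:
$Q{\left(k,T \right)} = -4$ ($Q{\left(k,T \right)} = -2 - 2 = -4$)
$- 24 Q{\left(-10,-11 \right)} - 31 = \left(-24\right) \left(-4\right) - 31 = 96 - 31 = 65$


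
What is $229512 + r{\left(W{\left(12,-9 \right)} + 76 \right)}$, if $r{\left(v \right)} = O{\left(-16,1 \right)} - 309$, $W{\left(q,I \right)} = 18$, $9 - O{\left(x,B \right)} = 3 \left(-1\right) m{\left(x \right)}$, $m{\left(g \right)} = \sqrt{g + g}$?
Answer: $229212 + 12 i \sqrt{2} \approx 2.2921 \cdot 10^{5} + 16.971 i$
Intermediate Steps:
$m{\left(g \right)} = \sqrt{2} \sqrt{g}$ ($m{\left(g \right)} = \sqrt{2 g} = \sqrt{2} \sqrt{g}$)
$O{\left(x,B \right)} = 9 + 3 \sqrt{2} \sqrt{x}$ ($O{\left(x,B \right)} = 9 - 3 \left(-1\right) \sqrt{2} \sqrt{x} = 9 - - 3 \sqrt{2} \sqrt{x} = 9 + 3 \sqrt{2} \sqrt{x}$)
$r{\left(v \right)} = -300 + 12 i \sqrt{2}$ ($r{\left(v \right)} = \left(9 + 3 \sqrt{2} \sqrt{-16}\right) - 309 = \left(9 + 3 \sqrt{2} \cdot 4 i\right) - 309 = \left(9 + 12 i \sqrt{2}\right) - 309 = -300 + 12 i \sqrt{2}$)
$229512 + r{\left(W{\left(12,-9 \right)} + 76 \right)} = 229512 - \left(300 - 12 i \sqrt{2}\right) = 229212 + 12 i \sqrt{2}$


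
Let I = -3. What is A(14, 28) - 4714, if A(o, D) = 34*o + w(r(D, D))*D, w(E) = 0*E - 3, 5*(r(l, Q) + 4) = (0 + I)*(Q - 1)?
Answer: -4322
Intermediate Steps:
r(l, Q) = -17/5 - 3*Q/5 (r(l, Q) = -4 + ((0 - 3)*(Q - 1))/5 = -4 + (-3*(-1 + Q))/5 = -4 + (3 - 3*Q)/5 = -4 + (3/5 - 3*Q/5) = -17/5 - 3*Q/5)
w(E) = -3 (w(E) = 0 - 3 = -3)
A(o, D) = -3*D + 34*o (A(o, D) = 34*o - 3*D = -3*D + 34*o)
A(14, 28) - 4714 = (-3*28 + 34*14) - 4714 = (-84 + 476) - 4714 = 392 - 4714 = -4322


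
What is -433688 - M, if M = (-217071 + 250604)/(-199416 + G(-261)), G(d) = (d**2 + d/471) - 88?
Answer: -8945771655303/20627218 ≈ -4.3369e+5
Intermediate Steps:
G(d) = -88 + d**2 + d/471 (G(d) = (d**2 + d/471) - 88 = -88 + d**2 + d/471)
M = -5264681/20627218 (M = (-217071 + 250604)/(-199416 + (-88 + (-261)**2 + (1/471)*(-261))) = 33533/(-199416 + (-88 + 68121 - 87/157)) = 33533/(-199416 + 10681094/157) = 33533/(-20627218/157) = 33533*(-157/20627218) = -5264681/20627218 ≈ -0.25523)
-433688 - M = -433688 - 1*(-5264681/20627218) = -433688 + 5264681/20627218 = -8945771655303/20627218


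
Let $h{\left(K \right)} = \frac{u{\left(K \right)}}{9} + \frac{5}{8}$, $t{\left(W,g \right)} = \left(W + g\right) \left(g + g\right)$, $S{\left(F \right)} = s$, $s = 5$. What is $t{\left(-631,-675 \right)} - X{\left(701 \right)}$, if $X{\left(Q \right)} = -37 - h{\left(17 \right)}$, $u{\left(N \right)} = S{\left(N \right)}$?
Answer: $\frac{126945949}{72} \approx 1.7631 \cdot 10^{6}$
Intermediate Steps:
$S{\left(F \right)} = 5$
$u{\left(N \right)} = 5$
$t{\left(W,g \right)} = 2 g \left(W + g\right)$ ($t{\left(W,g \right)} = \left(W + g\right) 2 g = 2 g \left(W + g\right)$)
$h{\left(K \right)} = \frac{85}{72}$ ($h{\left(K \right)} = \frac{5}{9} + \frac{5}{8} = \frac{85}{72}$)
$X{\left(Q \right)} = - \frac{2749}{72}$ ($X{\left(Q \right)} = -37 - \frac{85}{72} = - \frac{2749}{72}$)
$t{\left(-631,-675 \right)} - X{\left(701 \right)} = 2 \left(-675\right) \left(-631 - 675\right) - - \frac{2749}{72} = 2 \left(-675\right) \left(-1306\right) + \frac{2749}{72} = 1763100 + \frac{2749}{72} = \frac{126945949}{72}$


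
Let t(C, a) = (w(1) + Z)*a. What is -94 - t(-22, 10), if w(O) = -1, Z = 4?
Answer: -124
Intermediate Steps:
t(C, a) = 3*a (t(C, a) = (-1 + 4)*a = 3*a)
-94 - t(-22, 10) = -94 - 3*10 = -94 - 1*30 = -94 - 30 = -124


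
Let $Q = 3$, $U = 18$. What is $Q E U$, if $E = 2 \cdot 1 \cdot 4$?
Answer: $432$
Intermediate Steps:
$E = 8$ ($E = 2 \cdot 4 = 8$)
$Q E U = 3 \cdot 8 \cdot 18 = 24 \cdot 18 = 432$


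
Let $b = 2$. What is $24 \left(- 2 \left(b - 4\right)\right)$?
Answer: $96$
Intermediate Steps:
$24 \left(- 2 \left(b - 4\right)\right) = 24 \left(- 2 \left(2 - 4\right)\right) = 24 \left(\left(-2\right) \left(-2\right)\right) = 24 \cdot 4 = 96$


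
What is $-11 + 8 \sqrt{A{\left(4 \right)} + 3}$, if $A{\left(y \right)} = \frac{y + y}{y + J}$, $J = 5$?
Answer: $-11 + \frac{8 \sqrt{35}}{3} \approx 4.7762$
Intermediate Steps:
$A{\left(y \right)} = \frac{2 y}{5 + y}$ ($A{\left(y \right)} = \frac{y + y}{y + 5} = \frac{2 y}{5 + y}$)
$-11 + 8 \sqrt{A{\left(4 \right)} + 3} = -11 + 8 \sqrt{2 \cdot 4 \frac{1}{5 + 4} + 3} = -11 + 8 \sqrt{2 \cdot 4 \cdot \frac{1}{9} + 3} = -11 + 8 \sqrt{\frac{8}{9} + 3} = -11 + 8 \sqrt{\frac{35}{9}} = -11 + 8 \frac{\sqrt{35}}{3} = -11 + \frac{8 \sqrt{35}}{3}$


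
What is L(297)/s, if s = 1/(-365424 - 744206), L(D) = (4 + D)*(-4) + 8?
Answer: 1327117480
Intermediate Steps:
L(D) = -8 - 4*D (L(D) = (-16 - 4*D) + 8 = -8 - 4*D)
s = -1/1109630 (s = 1/(-1109630) = -1/1109630 ≈ -9.0120e-7)
L(297)/s = (-8 - 4*297)/(-1/1109630) = (-8 - 1188)*(-1109630) = -1196*(-1109630) = 1327117480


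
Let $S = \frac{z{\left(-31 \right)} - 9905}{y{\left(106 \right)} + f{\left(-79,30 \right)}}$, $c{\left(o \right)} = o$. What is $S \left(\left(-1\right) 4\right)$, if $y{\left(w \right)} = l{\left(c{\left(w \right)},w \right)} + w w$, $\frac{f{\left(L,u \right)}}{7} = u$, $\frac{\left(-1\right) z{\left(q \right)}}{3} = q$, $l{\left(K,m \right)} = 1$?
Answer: $\frac{39248}{11447} \approx 3.4287$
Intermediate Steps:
$z{\left(q \right)} = - 3 q$
$f{\left(L,u \right)} = 7 u$
$y{\left(w \right)} = 1 + w^{2}$ ($y{\left(w \right)} = 1 + w w = 1 + w^{2}$)
$S = - \frac{9812}{11447}$ ($S = \frac{\left(-3\right) \left(-31\right) - 9905}{\left(1 + 106^{2}\right) + 7 \cdot 30} = \frac{93 - 9905}{\left(1 + 11236\right) + 210} = - \frac{9812}{11237 + 210} = - \frac{9812}{11447} \approx -0.85717$)
$S \left(\left(-1\right) 4\right) = - \frac{9812 \left(\left(-1\right) 4\right)}{11447} = \left(- \frac{9812}{11447}\right) \left(-4\right) = \frac{39248}{11447}$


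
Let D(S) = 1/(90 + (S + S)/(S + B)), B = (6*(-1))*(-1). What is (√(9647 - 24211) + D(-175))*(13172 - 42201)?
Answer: -4905901/15560 - 58058*I*√3641 ≈ -315.29 - 3.5033e+6*I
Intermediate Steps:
B = 6 (B = -6*(-1) = 6)
D(S) = 1/(90 + 2*S/(6 + S)) (D(S) = 1/(90 + (S + S)/(S + 6)) = 1/(90 + (2*S)/(6 + S)) = 1/(90 + 2*S/(6 + S)))
(√(9647 - 24211) + D(-175))*(13172 - 42201) = (√(9647 - 24211) + (6 - 175)/(4*(135 + 23*(-175))))*(13172 - 42201) = (√(-14564) + (¼)*(-169)/(135 - 4025))*(-29029) = (2*I*√3641 + (¼)*(-169)/(-3890))*(-29029) = (2*I*√3641 + (¼)*(-1/3890)*(-169))*(-29029) = (2*I*√3641 + 169/15560)*(-29029) = (169/15560 + 2*I*√3641)*(-29029) = -4905901/15560 - 58058*I*√3641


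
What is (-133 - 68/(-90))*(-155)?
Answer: 184481/9 ≈ 20498.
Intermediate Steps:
(-133 - 68/(-90))*(-155) = (-133 - 68*(-1/90))*(-155) = (-133 + 34/45)*(-155) = -5951/45*(-155) = 184481/9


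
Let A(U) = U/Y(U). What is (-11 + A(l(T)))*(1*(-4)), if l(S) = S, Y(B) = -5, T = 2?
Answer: 228/5 ≈ 45.600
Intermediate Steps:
A(U) = -U/5 (A(U) = U/(-5) = U*(-1/5) = -U/5)
(-11 + A(l(T)))*(1*(-4)) = (-11 - 1/5*2)*(1*(-4)) = (-11 - 2/5)*(-4) = -57/5*(-4) = 228/5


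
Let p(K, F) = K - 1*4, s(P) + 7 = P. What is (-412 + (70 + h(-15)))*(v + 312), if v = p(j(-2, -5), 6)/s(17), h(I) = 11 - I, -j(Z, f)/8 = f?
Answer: -498648/5 ≈ -99730.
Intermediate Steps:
j(Z, f) = -8*f
s(P) = -7 + P
p(K, F) = -4 + K (p(K, F) = K - 4 = -4 + K)
v = 18/5 (v = (-4 - 8*(-5))/(-7 + 17) = (-4 + 40)/10 = 36*(⅒) = 18/5 ≈ 3.6000)
(-412 + (70 + h(-15)))*(v + 312) = (-412 + (70 + (11 - 1*(-15))))*(18/5 + 312) = (-412 + (70 + (11 + 15)))*(1578/5) = (-412 + (70 + 26))*(1578/5) = (-412 + 96)*(1578/5) = -316*1578/5 = -498648/5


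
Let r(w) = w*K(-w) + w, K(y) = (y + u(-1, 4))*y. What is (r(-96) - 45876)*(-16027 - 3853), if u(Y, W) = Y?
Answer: 18319260960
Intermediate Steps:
K(y) = y*(-1 + y) (K(y) = (y - 1)*y = (-1 + y)*y = y*(-1 + y))
r(w) = w - w²*(-1 - w) (r(w) = w*((-w)*(-1 - w)) + w = w*(-w*(-1 - w)) + w = -w²*(-1 - w) + w = w - w²*(-1 - w))
(r(-96) - 45876)*(-16027 - 3853) = (-96*(1 - 96*(1 - 96)) - 45876)*(-16027 - 3853) = (-96*(1 - 96*(-95)) - 45876)*(-19880) = (-96*(1 + 9120) - 45876)*(-19880) = (-96*9121 - 45876)*(-19880) = (-875616 - 45876)*(-19880) = -921492*(-19880) = 18319260960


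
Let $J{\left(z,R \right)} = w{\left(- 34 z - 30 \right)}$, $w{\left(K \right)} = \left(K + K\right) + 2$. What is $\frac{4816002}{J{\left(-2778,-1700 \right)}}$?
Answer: $\frac{2408001}{94423} \approx 25.502$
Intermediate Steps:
$w{\left(K \right)} = 2 + 2 K$ ($w{\left(K \right)} = 2 K + 2 = 2 + 2 K$)
$J{\left(z,R \right)} = -58 - 68 z$ ($J{\left(z,R \right)} = 2 + 2 \left(- 34 z - 30\right) = 2 + 2 \left(-30 - 34 z\right) = 2 - \left(60 + 68 z\right) = -58 - 68 z$)
$\frac{4816002}{J{\left(-2778,-1700 \right)}} = \frac{4816002}{-58 - -188904} = \frac{4816002}{-58 + 188904} = \frac{4816002}{188846} = 4816002 \cdot \frac{1}{188846} = \frac{2408001}{94423}$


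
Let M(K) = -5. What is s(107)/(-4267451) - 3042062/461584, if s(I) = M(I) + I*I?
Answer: -6493566445629/984893551192 ≈ -6.5932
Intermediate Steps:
s(I) = -5 + I² (s(I) = -5 + I*I = -5 + I²)
s(107)/(-4267451) - 3042062/461584 = (-5 + 107²)/(-4267451) - 3042062/461584 = (-5 + 11449)*(-1/4267451) - 3042062*1/461584 = 11444*(-1/4267451) - 1521031/230792 = -11444/4267451 - 1521031/230792 = -6493566445629/984893551192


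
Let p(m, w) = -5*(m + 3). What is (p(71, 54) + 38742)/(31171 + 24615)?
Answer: 19186/27893 ≈ 0.68784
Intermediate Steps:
p(m, w) = -15 - 5*m (p(m, w) = -5*(3 + m) = -15 - 5*m)
(p(71, 54) + 38742)/(31171 + 24615) = ((-15 - 5*71) + 38742)/(31171 + 24615) = ((-15 - 355) + 38742)/55786 = (-370 + 38742)*(1/55786) = 38372*(1/55786) = 19186/27893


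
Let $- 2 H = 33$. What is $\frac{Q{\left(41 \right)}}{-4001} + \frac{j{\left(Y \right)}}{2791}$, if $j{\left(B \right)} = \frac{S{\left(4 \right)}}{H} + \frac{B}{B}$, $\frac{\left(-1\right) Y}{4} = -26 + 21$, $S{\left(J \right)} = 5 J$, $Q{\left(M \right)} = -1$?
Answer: $\frac{64096}{368504103} \approx 0.00017394$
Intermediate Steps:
$H = - \frac{33}{2}$ ($H = \left(- \frac{1}{2}\right) 33 = - \frac{33}{2} \approx -16.5$)
$Y = 20$ ($Y = - 4 \left(-26 + 21\right) = \left(-4\right) \left(-5\right) = 20$)
$j{\left(B \right)} = - \frac{7}{33}$ ($j{\left(B \right)} = \frac{5 \cdot 4}{- \frac{33}{2}} + \frac{B}{B} = 20 \left(- \frac{2}{33}\right) + 1 = - \frac{40}{33} + 1 = - \frac{7}{33}$)
$\frac{Q{\left(41 \right)}}{-4001} + \frac{j{\left(Y \right)}}{2791} = - \frac{1}{-4001} - \frac{7}{33 \cdot 2791} = \left(-1\right) \left(- \frac{1}{4001}\right) - \frac{7}{92103} = \frac{1}{4001} - \frac{7}{92103} = \frac{64096}{368504103}$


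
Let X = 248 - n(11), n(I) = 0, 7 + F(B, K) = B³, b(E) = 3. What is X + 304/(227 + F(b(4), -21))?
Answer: 3240/13 ≈ 249.23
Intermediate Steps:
F(B, K) = -7 + B³
X = 248 (X = 248 - 1*0 = 248 + 0 = 248)
X + 304/(227 + F(b(4), -21)) = 248 + 304/(227 + (-7 + 3³)) = 248 + 304/(227 + (-7 + 27)) = 248 + 304/(227 + 20) = 248 + 304/247 = 248 + 304*(1/247) = 248 + 16/13 = 3240/13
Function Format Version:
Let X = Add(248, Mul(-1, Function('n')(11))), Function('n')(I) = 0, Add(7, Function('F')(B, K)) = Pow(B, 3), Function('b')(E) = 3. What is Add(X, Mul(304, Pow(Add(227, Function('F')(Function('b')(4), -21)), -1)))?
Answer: Rational(3240, 13) ≈ 249.23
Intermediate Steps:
Function('F')(B, K) = Add(-7, Pow(B, 3))
X = 248 (X = Add(248, Mul(-1, 0)) = Add(248, 0) = 248)
Add(X, Mul(304, Pow(Add(227, Function('F')(Function('b')(4), -21)), -1))) = Add(248, Mul(304, Pow(Add(227, Add(-7, Pow(3, 3))), -1))) = Add(248, Mul(304, Pow(Add(227, Add(-7, 27)), -1))) = Add(248, Mul(304, Pow(Add(227, 20), -1))) = Add(248, Mul(304, Pow(247, -1))) = Add(248, Mul(304, Rational(1, 247))) = Add(248, Rational(16, 13)) = Rational(3240, 13)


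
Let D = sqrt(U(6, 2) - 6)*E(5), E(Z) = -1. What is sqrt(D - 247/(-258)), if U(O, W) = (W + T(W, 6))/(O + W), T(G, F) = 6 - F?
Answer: sqrt(63726 - 33282*I*sqrt(23))/258 ≈ 1.3303 - 0.90128*I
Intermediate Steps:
U(O, W) = W/(O + W) (U(O, W) = (W + (6 - 1*6))/(O + W) = (W + (6 - 6))/(O + W) = (W + 0)/(O + W) = W/(O + W))
D = -I*sqrt(23)/2 (D = sqrt(2/(6 + 2) - 6)*(-1) = sqrt(2/8 - 6)*(-1) = sqrt(2*(1/8) - 6)*(-1) = sqrt(1/4 - 6)*(-1) = sqrt(-23/4)*(-1) = (I*sqrt(23)/2)*(-1) = -I*sqrt(23)/2 ≈ -2.3979*I)
sqrt(D - 247/(-258)) = sqrt(-I*sqrt(23)/2 - 247/(-258)) = sqrt(-I*sqrt(23)/2 - 247*(-1/258)) = sqrt(-I*sqrt(23)/2 + 247/258) = sqrt(247/258 - I*sqrt(23)/2)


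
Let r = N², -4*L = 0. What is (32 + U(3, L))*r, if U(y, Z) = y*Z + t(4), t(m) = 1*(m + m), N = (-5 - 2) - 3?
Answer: 4000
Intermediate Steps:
L = 0 (L = -¼*0 = 0)
N = -10 (N = -7 - 3 = -10)
t(m) = 2*m (t(m) = 1*(2*m) = 2*m)
r = 100 (r = (-10)² = 100)
U(y, Z) = 8 + Z*y (U(y, Z) = y*Z + 2*4 = Z*y + 8 = 8 + Z*y)
(32 + U(3, L))*r = (32 + (8 + 0*3))*100 = (32 + (8 + 0))*100 = (32 + 8)*100 = 40*100 = 4000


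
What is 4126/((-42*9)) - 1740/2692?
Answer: -1470614/127197 ≈ -11.562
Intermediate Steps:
4126/((-42*9)) - 1740/2692 = 4126/(-378) - 1740*1/2692 = 4126*(-1/378) - 435/673 = -2063/189 - 435/673 = -1470614/127197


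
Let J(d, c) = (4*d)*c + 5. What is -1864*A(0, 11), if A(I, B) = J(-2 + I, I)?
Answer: -9320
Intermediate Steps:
J(d, c) = 5 + 4*c*d (J(d, c) = 4*c*d + 5 = 5 + 4*c*d)
A(I, B) = 5 + 4*I*(-2 + I)
-1864*A(0, 11) = -1864*(5 + 4*0*(-2 + 0)) = -1864*(5 + 4*0*(-2)) = -1864*(5 + 0) = -1864*5 = -9320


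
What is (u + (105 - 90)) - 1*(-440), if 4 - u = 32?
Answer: 427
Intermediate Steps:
u = -28 (u = 4 - 1*32 = 4 - 32 = -28)
(u + (105 - 90)) - 1*(-440) = (-28 + (105 - 90)) - 1*(-440) = (-28 + 15) + 440 = -13 + 440 = 427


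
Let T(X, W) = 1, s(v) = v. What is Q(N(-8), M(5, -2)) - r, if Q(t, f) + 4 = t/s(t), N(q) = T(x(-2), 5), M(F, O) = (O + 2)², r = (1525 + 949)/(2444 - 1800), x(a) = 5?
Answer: -2203/322 ≈ -6.8416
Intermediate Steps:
r = 1237/322 (r = 2474/644 = 2474*(1/644) = 1237/322 ≈ 3.8416)
M(F, O) = (2 + O)²
N(q) = 1
Q(t, f) = -3 (Q(t, f) = -4 + t/t = -4 + 1 = -3)
Q(N(-8), M(5, -2)) - r = -3 - 1*1237/322 = -3 - 1237/322 = -2203/322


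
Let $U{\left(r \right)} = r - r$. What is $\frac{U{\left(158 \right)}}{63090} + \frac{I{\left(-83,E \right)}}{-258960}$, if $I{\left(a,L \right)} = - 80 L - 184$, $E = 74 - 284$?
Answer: $- \frac{2077}{32370} \approx -0.064164$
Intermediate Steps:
$U{\left(r \right)} = 0$
$E = -210$ ($E = 74 - 284 = -210$)
$I{\left(a,L \right)} = -184 - 80 L$
$\frac{U{\left(158 \right)}}{63090} + \frac{I{\left(-83,E \right)}}{-258960} = \frac{0}{63090} + \frac{-184 - -16800}{-258960} = 0 \cdot \frac{1}{63090} + \left(-184 + 16800\right) \left(- \frac{1}{258960}\right) = 0 + 16616 \left(- \frac{1}{258960}\right) = 0 - \frac{2077}{32370} = - \frac{2077}{32370}$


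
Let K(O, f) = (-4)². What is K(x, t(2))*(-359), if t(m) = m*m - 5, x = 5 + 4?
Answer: -5744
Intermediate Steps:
x = 9
t(m) = -5 + m² (t(m) = m² - 5 = -5 + m²)
K(O, f) = 16
K(x, t(2))*(-359) = 16*(-359) = -5744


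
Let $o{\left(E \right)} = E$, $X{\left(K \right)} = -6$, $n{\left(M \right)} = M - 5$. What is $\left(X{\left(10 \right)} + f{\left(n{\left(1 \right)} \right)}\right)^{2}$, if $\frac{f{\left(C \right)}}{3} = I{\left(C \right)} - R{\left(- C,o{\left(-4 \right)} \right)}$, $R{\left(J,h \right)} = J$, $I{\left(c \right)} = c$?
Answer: $900$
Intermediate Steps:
$n{\left(M \right)} = -5 + M$
$f{\left(C \right)} = 6 C$ ($f{\left(C \right)} = 3 \left(C - - C\right) = 3 \left(C + C\right) = 3 \cdot 2 C = 6 C$)
$\left(X{\left(10 \right)} + f{\left(n{\left(1 \right)} \right)}\right)^{2} = \left(-6 + 6 \left(-5 + 1\right)\right)^{2} = \left(-6 + 6 \left(-4\right)\right)^{2} = \left(-6 - 24\right)^{2} = \left(-30\right)^{2} = 900$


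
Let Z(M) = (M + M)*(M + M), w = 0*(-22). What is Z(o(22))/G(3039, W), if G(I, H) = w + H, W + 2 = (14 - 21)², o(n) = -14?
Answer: 784/47 ≈ 16.681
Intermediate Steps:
W = 47 (W = -2 + (14 - 21)² = -2 + (-7)² = -2 + 49 = 47)
w = 0
Z(M) = 4*M² (Z(M) = (2*M)*(2*M) = 4*M²)
G(I, H) = H (G(I, H) = 0 + H = H)
Z(o(22))/G(3039, W) = (4*(-14)²)/47 = (4*196)*(1/47) = 784*(1/47) = 784/47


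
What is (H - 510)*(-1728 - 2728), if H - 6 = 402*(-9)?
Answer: 18367632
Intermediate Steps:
H = -3612 (H = 6 + 402*(-9) = 6 - 3618 = -3612)
(H - 510)*(-1728 - 2728) = (-3612 - 510)*(-1728 - 2728) = -4122*(-4456) = 18367632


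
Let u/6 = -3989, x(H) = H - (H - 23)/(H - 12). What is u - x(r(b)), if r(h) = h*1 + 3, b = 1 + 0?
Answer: -191485/8 ≈ -23936.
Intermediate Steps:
b = 1
r(h) = 3 + h (r(h) = h + 3 = 3 + h)
x(H) = H - (-23 + H)/(-12 + H)
u = -23934 (u = 6*(-3989) = -23934)
u - x(r(b)) = -23934 - (23 + (3 + 1)² - 13*(3 + 1))/(-12 + (3 + 1)) = -23934 - (23 + 4² - 13*4)/(-12 + 4) = -23934 - (23 + 16 - 52)/(-8) = -23934 - (-1)*(-13)/8 = -23934 - 1*13/8 = -23934 - 13/8 = -191485/8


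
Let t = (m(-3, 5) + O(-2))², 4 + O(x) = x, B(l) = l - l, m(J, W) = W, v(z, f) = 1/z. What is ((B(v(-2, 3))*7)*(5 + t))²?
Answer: 0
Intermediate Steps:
B(l) = 0
O(x) = -4 + x
t = 1 (t = (5 + (-4 - 2))² = (5 - 6)² = (-1)² = 1)
((B(v(-2, 3))*7)*(5 + t))² = ((0*7)*(5 + 1))² = (0*6)² = 0² = 0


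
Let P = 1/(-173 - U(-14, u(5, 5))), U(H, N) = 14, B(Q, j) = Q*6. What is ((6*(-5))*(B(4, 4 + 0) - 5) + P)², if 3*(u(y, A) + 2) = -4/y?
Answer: 11361641281/34969 ≈ 3.2491e+5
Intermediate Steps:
B(Q, j) = 6*Q
u(y, A) = -2 - 4/(3*y) (u(y, A) = -2 + (-4/y)/3 = -2 - 4/(3*y))
P = -1/187 (P = 1/(-173 - 1*14) = 1/(-173 - 14) = 1/(-187) = -1/187 ≈ -0.0053476)
((6*(-5))*(B(4, 4 + 0) - 5) + P)² = ((6*(-5))*(6*4 - 5) - 1/187)² = (-30*(24 - 5) - 1/187)² = (-30*19 - 1/187)² = (-570 - 1/187)² = (-106591/187)² = 11361641281/34969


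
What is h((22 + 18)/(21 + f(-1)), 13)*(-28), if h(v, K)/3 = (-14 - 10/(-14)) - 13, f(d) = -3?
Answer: 2208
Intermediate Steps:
h(v, K) = -552/7 (h(v, K) = 3*((-14 - 10/(-14)) - 13) = 3*((-14 - 10*(-1/14)) - 13) = 3*((-14 + 5/7) - 13) = 3*(-93/7 - 13) = 3*(-184/7) = -552/7)
h((22 + 18)/(21 + f(-1)), 13)*(-28) = -552/7*(-28) = 2208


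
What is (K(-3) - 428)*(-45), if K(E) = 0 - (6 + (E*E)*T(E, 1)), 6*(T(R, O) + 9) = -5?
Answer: 31095/2 ≈ 15548.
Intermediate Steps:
T(R, O) = -59/6 (T(R, O) = -9 + (⅙)*(-5) = -9 - ⅚ = -59/6)
K(E) = -6 + 59*E²/6 (K(E) = 0 - (6 + (E*E)*(-59/6)) = 0 - (6 + E²*(-59/6)) = 0 - (6 - 59*E²/6) = 0 + (-6 + 59*E²/6) = -6 + 59*E²/6)
(K(-3) - 428)*(-45) = ((-6 + (59/6)*(-3)²) - 428)*(-45) = ((-6 + (59/6)*9) - 428)*(-45) = ((-6 + 177/2) - 428)*(-45) = (165/2 - 428)*(-45) = -691/2*(-45) = 31095/2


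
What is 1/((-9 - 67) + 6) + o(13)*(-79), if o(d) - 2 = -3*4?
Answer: 55299/70 ≈ 789.99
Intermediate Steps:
o(d) = -10 (o(d) = 2 - 3*4 = 2 - 12 = -10)
1/((-9 - 67) + 6) + o(13)*(-79) = 1/((-9 - 67) + 6) - 10*(-79) = 1/(-76 + 6) + 790 = 1/(-70) + 790 = -1/70 + 790 = 55299/70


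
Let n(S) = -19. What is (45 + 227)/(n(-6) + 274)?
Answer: 16/15 ≈ 1.0667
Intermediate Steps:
(45 + 227)/(n(-6) + 274) = (45 + 227)/(-19 + 274) = 272/255 = 272*(1/255) = 16/15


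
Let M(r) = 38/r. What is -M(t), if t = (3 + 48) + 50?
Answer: -38/101 ≈ -0.37624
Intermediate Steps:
t = 101 (t = 51 + 50 = 101)
-M(t) = -38/101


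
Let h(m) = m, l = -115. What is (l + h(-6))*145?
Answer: -17545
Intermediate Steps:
(l + h(-6))*145 = (-115 - 6)*145 = -121*145 = -17545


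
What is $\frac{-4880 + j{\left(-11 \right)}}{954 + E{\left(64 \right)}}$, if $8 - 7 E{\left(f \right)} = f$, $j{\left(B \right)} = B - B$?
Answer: $- \frac{2440}{473} \approx -5.1586$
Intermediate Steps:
$j{\left(B \right)} = 0$
$E{\left(f \right)} = \frac{8}{7} - \frac{f}{7}$
$\frac{-4880 + j{\left(-11 \right)}}{954 + E{\left(64 \right)}} = \frac{-4880 + 0}{954 + \left(\frac{8}{7} - \frac{64}{7}\right)} = - \frac{4880}{954 + \left(\frac{8}{7} - \frac{64}{7}\right)} = - \frac{4880}{954 - 8} = - \frac{4880}{946} = \left(-4880\right) \frac{1}{946} = - \frac{2440}{473}$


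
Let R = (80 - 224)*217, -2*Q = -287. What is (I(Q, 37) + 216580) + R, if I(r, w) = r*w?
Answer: 381283/2 ≈ 1.9064e+5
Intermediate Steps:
Q = 287/2 (Q = -½*(-287) = 287/2 ≈ 143.50)
R = -31248 (R = -144*217 = -31248)
(I(Q, 37) + 216580) + R = ((287/2)*37 + 216580) - 31248 = (10619/2 + 216580) - 31248 = 443779/2 - 31248 = 381283/2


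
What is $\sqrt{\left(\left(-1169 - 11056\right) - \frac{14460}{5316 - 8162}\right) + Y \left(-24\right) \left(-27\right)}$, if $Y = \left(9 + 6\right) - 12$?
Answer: $\frac{3 i \sqrt{2312000751}}{1423} \approx 101.37 i$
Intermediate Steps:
$Y = 3$ ($Y = 15 - 12 = 3$)
$\sqrt{\left(\left(-1169 - 11056\right) - \frac{14460}{5316 - 8162}\right) + Y \left(-24\right) \left(-27\right)} = \sqrt{\left(\left(-1169 - 11056\right) - \frac{14460}{5316 - 8162}\right) + 3 \left(-24\right) \left(-27\right)} = \sqrt{\left(-12225 - \frac{14460}{-2846}\right) - -1944} = \sqrt{\left(-12225 - - \frac{7230}{1423}\right) + 1944} = \sqrt{\left(-12225 + \frac{7230}{1423}\right) + 1944} = \sqrt{- \frac{17388945}{1423} + 1944} = \sqrt{- \frac{14622633}{1423}} = \frac{3 i \sqrt{2312000751}}{1423}$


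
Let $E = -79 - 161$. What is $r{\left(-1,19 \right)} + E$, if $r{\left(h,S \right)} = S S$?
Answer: $121$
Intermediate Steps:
$r{\left(h,S \right)} = S^{2}$
$E = -240$
$r{\left(-1,19 \right)} + E = 19^{2} - 240 = 361 - 240 = 121$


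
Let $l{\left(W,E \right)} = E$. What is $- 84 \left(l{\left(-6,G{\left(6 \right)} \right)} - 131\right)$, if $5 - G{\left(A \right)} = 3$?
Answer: $10836$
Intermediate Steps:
$G{\left(A \right)} = 2$ ($G{\left(A \right)} = 5 - 3 = 2$)
$- 84 \left(l{\left(-6,G{\left(6 \right)} \right)} - 131\right) = - 84 \left(2 - 131\right) = \left(-84\right) \left(-129\right) = 10836$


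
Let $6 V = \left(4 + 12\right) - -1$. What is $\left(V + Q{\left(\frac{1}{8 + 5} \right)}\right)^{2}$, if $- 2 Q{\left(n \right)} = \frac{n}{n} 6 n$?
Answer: $\frac{41209}{6084} \approx 6.7733$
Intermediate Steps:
$Q{\left(n \right)} = - 3 n$ ($Q{\left(n \right)} = - \frac{\frac{n}{n} 6 n}{2} = - \frac{1 \cdot 6 n}{2} = - \frac{6 n}{2} = - 3 n$)
$V = \frac{17}{6}$ ($V = \frac{\left(4 + 12\right) - -1}{6} = \frac{16 + \left(-6 + 7\right)}{6} = \frac{16 + 1}{6} = \frac{1}{6} \cdot 17 = \frac{17}{6} \approx 2.8333$)
$\left(V + Q{\left(\frac{1}{8 + 5} \right)}\right)^{2} = \left(\frac{17}{6} - \frac{3}{8 + 5}\right)^{2} = \left(\frac{17}{6} - \frac{3}{13}\right)^{2} = \left(\frac{203}{78}\right)^{2} = \frac{41209}{6084}$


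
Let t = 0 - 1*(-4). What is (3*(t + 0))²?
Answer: 144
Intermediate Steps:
t = 4 (t = 0 + 4 = 4)
(3*(t + 0))² = (3*(4 + 0))² = (3*4)² = 12² = 144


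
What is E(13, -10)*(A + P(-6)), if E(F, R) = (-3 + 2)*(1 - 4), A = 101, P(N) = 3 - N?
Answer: 330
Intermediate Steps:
E(F, R) = 3 (E(F, R) = -1*(-3) = 3)
E(13, -10)*(A + P(-6)) = 3*(101 + (3 - 1*(-6))) = 3*(101 + (3 + 6)) = 3*(101 + 9) = 3*110 = 330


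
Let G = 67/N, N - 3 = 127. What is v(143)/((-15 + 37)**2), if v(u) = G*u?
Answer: 67/440 ≈ 0.15227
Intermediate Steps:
N = 130 (N = 3 + 127 = 130)
G = 67/130 ≈ 0.51538
v(u) = 67*u/130
v(143)/((-15 + 37)**2) = ((67/130)*143)/((-15 + 37)**2) = 737/(10*(22**2)) = (737/10)/484 = (737/10)*(1/484) = 67/440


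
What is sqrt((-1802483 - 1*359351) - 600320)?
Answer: 3*I*sqrt(306906) ≈ 1662.0*I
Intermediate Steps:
sqrt((-1802483 - 1*359351) - 600320) = sqrt((-1802483 - 359351) - 600320) = sqrt(-2161834 - 600320) = sqrt(-2762154) = 3*I*sqrt(306906)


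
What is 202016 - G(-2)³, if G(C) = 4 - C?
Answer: 201800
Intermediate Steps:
202016 - G(-2)³ = 202016 - (4 - 1*(-2))³ = 202016 - (4 + 2)³ = 202016 - 1*6³ = 202016 - 1*216 = 202016 - 216 = 201800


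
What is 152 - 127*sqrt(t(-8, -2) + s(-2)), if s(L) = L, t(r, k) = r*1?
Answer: 152 - 127*I*sqrt(10) ≈ 152.0 - 401.61*I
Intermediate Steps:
t(r, k) = r
152 - 127*sqrt(t(-8, -2) + s(-2)) = 152 - 127*sqrt(-8 - 2) = 152 - 127*I*sqrt(10)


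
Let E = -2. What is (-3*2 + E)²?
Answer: 64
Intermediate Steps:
(-3*2 + E)² = (-3*2 - 2)² = (-6 - 2)² = (-8)² = 64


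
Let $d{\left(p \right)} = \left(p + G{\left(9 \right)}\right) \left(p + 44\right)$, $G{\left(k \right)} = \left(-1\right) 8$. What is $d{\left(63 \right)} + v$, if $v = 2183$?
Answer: $8068$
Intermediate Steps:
$G{\left(k \right)} = -8$
$d{\left(p \right)} = \left(-8 + p\right) \left(44 + p\right)$ ($d{\left(p \right)} = \left(p - 8\right) \left(p + 44\right) = \left(-8 + p\right) \left(44 + p\right)$)
$d{\left(63 \right)} + v = \left(-352 + 63^{2} + 36 \cdot 63\right) + 2183 = \left(-352 + 3969 + 2268\right) + 2183 = 5885 + 2183 = 8068$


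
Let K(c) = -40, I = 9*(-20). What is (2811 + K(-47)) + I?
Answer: 2591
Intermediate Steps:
I = -180
(2811 + K(-47)) + I = (2811 - 40) - 180 = 2771 - 180 = 2591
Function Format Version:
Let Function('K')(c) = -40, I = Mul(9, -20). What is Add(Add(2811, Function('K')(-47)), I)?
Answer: 2591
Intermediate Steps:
I = -180
Add(Add(2811, Function('K')(-47)), I) = Add(Add(2811, -40), -180) = Add(2771, -180) = 2591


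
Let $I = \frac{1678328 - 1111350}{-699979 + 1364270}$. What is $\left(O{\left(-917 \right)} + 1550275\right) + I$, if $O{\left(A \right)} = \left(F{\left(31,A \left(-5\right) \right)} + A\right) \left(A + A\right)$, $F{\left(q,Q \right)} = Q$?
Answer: $- \frac{3438925660589}{664291} \approx -5.1768 \cdot 10^{6}$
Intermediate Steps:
$I = \frac{566978}{664291} \approx 0.85351$
$O{\left(A \right)} = - 8 A^{2}$ ($O{\left(A \right)} = \left(A \left(-5\right) + A\right) \left(A + A\right) = \left(- 5 A + A\right) 2 A = - 4 A 2 A = - 8 A^{2}$)
$\left(O{\left(-917 \right)} + 1550275\right) + I = \left(- 8 \left(-917\right)^{2} + 1550275\right) + \frac{566978}{664291} = \left(\left(-8\right) 840889 + 1550275\right) + \frac{566978}{664291} = \left(-6727112 + 1550275\right) + \frac{566978}{664291} = -5176837 + \frac{566978}{664291} = - \frac{3438925660589}{664291}$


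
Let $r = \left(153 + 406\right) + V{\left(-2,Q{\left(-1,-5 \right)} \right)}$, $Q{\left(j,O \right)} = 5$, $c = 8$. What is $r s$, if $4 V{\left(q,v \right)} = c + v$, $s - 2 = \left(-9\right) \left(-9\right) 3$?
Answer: $\frac{551005}{4} \approx 1.3775 \cdot 10^{5}$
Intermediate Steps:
$s = 245$ ($s = 2 + \left(-9\right) \left(-9\right) 3 = 2 + 81 \cdot 3 = 2 + 243 = 245$)
$V{\left(q,v \right)} = 2 + \frac{v}{4}$ ($V{\left(q,v \right)} = \frac{8 + v}{4} = 2 + \frac{v}{4}$)
$r = \frac{2249}{4}$ ($r = \left(153 + 406\right) + \left(2 + \frac{1}{4} \cdot 5\right) = 559 + \left(2 + \frac{5}{4}\right) = 559 + \frac{13}{4} = \frac{2249}{4} \approx 562.25$)
$r s = \frac{2249}{4} \cdot 245 = \frac{551005}{4}$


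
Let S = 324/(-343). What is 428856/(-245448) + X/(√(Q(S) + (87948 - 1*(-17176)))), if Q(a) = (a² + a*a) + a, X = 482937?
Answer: -17869/10227 + 165647391*√3091958074/6183916148 ≈ 1487.7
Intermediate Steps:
S = -324/343 (S = 324*(-1/343) = -324/343 ≈ -0.94461)
Q(a) = a + 2*a² (Q(a) = (a² + a²) + a = 2*a² + a = a + 2*a²)
428856/(-245448) + X/(√(Q(S) + (87948 - 1*(-17176)))) = 428856/(-245448) + 482937/(√(-324*(1 + 2*(-324/343))/343 + (87948 - 1*(-17176)))) = 428856*(-1/245448) + 482937/(√(-324*(1 - 648/343)/343 + (87948 + 17176))) = -17869/10227 + 482937/(√(-324/343*(-305/343) + 105124)) = -17869/10227 + 482937/(√(98820/117649 + 105124)) = -17869/10227 + 482937/(√(12367832296/117649)) = -17869/10227 + 482937/((2*√3091958074/343)) = -17869/10227 + 482937*(343*√3091958074/6183916148) = -17869/10227 + 165647391*√3091958074/6183916148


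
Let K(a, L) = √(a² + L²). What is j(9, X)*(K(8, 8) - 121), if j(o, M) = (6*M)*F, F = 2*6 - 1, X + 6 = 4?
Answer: 15972 - 1056*√2 ≈ 14479.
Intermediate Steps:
X = -2 (X = -6 + 4 = -2)
F = 11 (F = 12 - 1 = 11)
j(o, M) = 66*M (j(o, M) = (6*M)*11 = 66*M)
K(a, L) = √(L² + a²)
j(9, X)*(K(8, 8) - 121) = (66*(-2))*(√(8² + 8²) - 121) = -132*(√(64 + 64) - 121) = -132*(√128 - 121) = -132*(8*√2 - 121) = -132*(-121 + 8*√2) = 15972 - 1056*√2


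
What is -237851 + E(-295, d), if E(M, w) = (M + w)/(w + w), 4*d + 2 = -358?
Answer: -8562559/36 ≈ -2.3785e+5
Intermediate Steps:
d = -90 (d = -½ + (¼)*(-358) = -½ - 179/2 = -90)
E(M, w) = (M + w)/(2*w) (E(M, w) = (M + w)/((2*w)) = (M + w)*(1/(2*w)) = (M + w)/(2*w))
-237851 + E(-295, d) = -237851 + (½)*(-295 - 90)/(-90) = -237851 + (½)*(-1/90)*(-385) = -237851 + 77/36 = -8562559/36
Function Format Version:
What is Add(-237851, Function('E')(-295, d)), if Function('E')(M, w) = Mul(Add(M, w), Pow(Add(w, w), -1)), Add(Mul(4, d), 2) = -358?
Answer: Rational(-8562559, 36) ≈ -2.3785e+5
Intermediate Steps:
d = -90 (d = Add(Rational(-1, 2), Mul(Rational(1, 4), -358)) = Add(Rational(-1, 2), Rational(-179, 2)) = -90)
Function('E')(M, w) = Mul(Rational(1, 2), Pow(w, -1), Add(M, w)) (Function('E')(M, w) = Mul(Add(M, w), Pow(Mul(2, w), -1)) = Mul(Add(M, w), Mul(Rational(1, 2), Pow(w, -1))) = Mul(Rational(1, 2), Pow(w, -1), Add(M, w)))
Add(-237851, Function('E')(-295, d)) = Add(-237851, Mul(Rational(1, 2), Pow(-90, -1), Add(-295, -90))) = Add(-237851, Mul(Rational(1, 2), Rational(-1, 90), -385)) = Add(-237851, Rational(77, 36)) = Rational(-8562559, 36)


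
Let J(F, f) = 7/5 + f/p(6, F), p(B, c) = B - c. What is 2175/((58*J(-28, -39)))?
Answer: 6375/43 ≈ 148.26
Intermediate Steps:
J(F, f) = 7/5 + f/(6 - F)
2175/((58*J(-28, -39))) = 2175/((58*(7/5 - 1*(-39)/(-6 - 28)))) = 2175/((58*(7/5 - 1*(-39)/(-34)))) = 2175/((58*(7/5 - 1*(-39)*(-1/34)))) = 2175/((58*(7/5 - 39/34))) = 2175/((58*(43/170))) = 2175/(1247/85) = 2175*(85/1247) = 6375/43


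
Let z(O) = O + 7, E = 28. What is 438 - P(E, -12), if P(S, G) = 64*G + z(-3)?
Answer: 1202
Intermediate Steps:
z(O) = 7 + O
P(S, G) = 4 + 64*G (P(S, G) = 64*G + (7 - 3) = 64*G + 4 = 4 + 64*G)
438 - P(E, -12) = 438 - (4 + 64*(-12)) = 438 - (4 - 768) = 438 - 1*(-764) = 438 + 764 = 1202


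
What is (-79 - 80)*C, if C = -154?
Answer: 24486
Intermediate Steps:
(-79 - 80)*C = (-79 - 80)*(-154) = -159*(-154) = 24486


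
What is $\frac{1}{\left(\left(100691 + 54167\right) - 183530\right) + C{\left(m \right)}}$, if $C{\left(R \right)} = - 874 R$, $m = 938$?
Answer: $- \frac{1}{848484} \approx -1.1786 \cdot 10^{-6}$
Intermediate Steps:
$\frac{1}{\left(\left(100691 + 54167\right) - 183530\right) + C{\left(m \right)}} = \frac{1}{\left(\left(100691 + 54167\right) - 183530\right) - 819812} = \frac{1}{\left(154858 - 183530\right) - 819812} = \frac{1}{-28672 - 819812} = \frac{1}{-848484} = - \frac{1}{848484}$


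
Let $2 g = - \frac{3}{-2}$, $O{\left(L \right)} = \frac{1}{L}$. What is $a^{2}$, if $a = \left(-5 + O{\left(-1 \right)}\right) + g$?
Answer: $\frac{441}{16} \approx 27.563$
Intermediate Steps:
$g = \frac{3}{4}$ ($g = \frac{\left(-3\right) \frac{1}{-2}}{2} = \frac{\left(-3\right) \left(- \frac{1}{2}\right)}{2} = \frac{1}{2} \cdot \frac{3}{2} = \frac{3}{4} \approx 0.75$)
$a = - \frac{21}{4}$ ($a = \left(-5 + \frac{1}{-1}\right) + \frac{3}{4} = \left(-5 - 1\right) + \frac{3}{4} = -6 + \frac{3}{4} = - \frac{21}{4} \approx -5.25$)
$a^{2} = \left(- \frac{21}{4}\right)^{2} = \frac{441}{16}$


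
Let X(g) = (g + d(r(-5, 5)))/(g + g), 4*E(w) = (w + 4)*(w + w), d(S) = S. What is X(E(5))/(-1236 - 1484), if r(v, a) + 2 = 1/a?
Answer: -23/136000 ≈ -0.00016912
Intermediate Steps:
r(v, a) = -2 + 1/a
E(w) = w*(4 + w)/2 (E(w) = ((w + 4)*(w + w))/4 = ((4 + w)*(2*w))/4 = (2*w*(4 + w))/4 = w*(4 + w)/2)
X(g) = (-9/5 + g)/(2*g) (X(g) = (g + (-2 + 1/5))/(g + g) = (g + (-2 + ⅕))/((2*g)) = (g - 9/5)*(1/(2*g)) = (-9/5 + g)*(1/(2*g)) = (-9/5 + g)/(2*g))
X(E(5))/(-1236 - 1484) = ((-9 + 5*((½)*5*(4 + 5)))/(10*(((½)*5*(4 + 5)))))/(-1236 - 1484) = ((-9 + 5*((½)*5*9))/(10*(((½)*5*9))))/(-2720) = ((-9 + 5*(45/2))/(10*(45/2)))*(-1/2720) = ((⅒)*(2/45)*(-9 + 225/2))*(-1/2720) = ((⅒)*(2/45)*(207/2))*(-1/2720) = (23/50)*(-1/2720) = -23/136000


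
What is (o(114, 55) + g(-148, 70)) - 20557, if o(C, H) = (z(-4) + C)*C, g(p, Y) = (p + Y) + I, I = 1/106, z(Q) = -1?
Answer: -821817/106 ≈ -7753.0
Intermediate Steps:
I = 1/106 ≈ 0.0094340
g(p, Y) = 1/106 + Y + p (g(p, Y) = (p + Y) + 1/106 = (Y + p) + 1/106 = 1/106 + Y + p)
o(C, H) = C*(-1 + C) (o(C, H) = (-1 + C)*C = C*(-1 + C))
(o(114, 55) + g(-148, 70)) - 20557 = (114*(-1 + 114) + (1/106 + 70 - 148)) - 20557 = (114*113 - 8267/106) - 20557 = (12882 - 8267/106) - 20557 = 1357225/106 - 20557 = -821817/106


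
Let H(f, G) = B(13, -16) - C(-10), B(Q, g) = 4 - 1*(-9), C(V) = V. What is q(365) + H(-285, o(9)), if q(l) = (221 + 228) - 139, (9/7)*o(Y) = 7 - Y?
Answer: 333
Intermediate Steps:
o(Y) = 49/9 - 7*Y/9 (o(Y) = 7*(7 - Y)/9 = 49/9 - 7*Y/9)
q(l) = 310 (q(l) = 449 - 139 = 310)
B(Q, g) = 13 (B(Q, g) = 4 + 9 = 13)
H(f, G) = 23 (H(f, G) = 13 - 1*(-10) = 13 + 10 = 23)
q(365) + H(-285, o(9)) = 310 + 23 = 333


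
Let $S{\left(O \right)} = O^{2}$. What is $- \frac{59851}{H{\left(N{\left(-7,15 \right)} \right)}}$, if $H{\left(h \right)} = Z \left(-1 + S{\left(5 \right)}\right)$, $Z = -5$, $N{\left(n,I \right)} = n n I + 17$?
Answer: $\frac{59851}{120} \approx 498.76$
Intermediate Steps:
$N{\left(n,I \right)} = 17 + I n^{2}$ ($N{\left(n,I \right)} = n^{2} I + 17 = I n^{2} + 17 = 17 + I n^{2}$)
$H{\left(h \right)} = -120$ ($H{\left(h \right)} = - 5 \left(-1 + 5^{2}\right) = - 5 \left(-1 + 25\right) = \left(-5\right) 24 = -120$)
$- \frac{59851}{H{\left(N{\left(-7,15 \right)} \right)}} = - \frac{59851}{-120} = \left(-59851\right) \left(- \frac{1}{120}\right) = \frac{59851}{120}$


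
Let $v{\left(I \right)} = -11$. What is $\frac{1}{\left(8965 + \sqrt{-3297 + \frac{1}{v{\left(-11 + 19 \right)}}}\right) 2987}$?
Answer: $\frac{98615}{2640865672341} - \frac{2 i \sqrt{99737}}{2640865672341} \approx 3.7342 \cdot 10^{-8} - 2.3917 \cdot 10^{-10} i$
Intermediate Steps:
$\frac{1}{\left(8965 + \sqrt{-3297 + \frac{1}{v{\left(-11 + 19 \right)}}}\right) 2987} = \frac{1}{\left(8965 + \sqrt{-3297 + \frac{1}{-11}}\right) 2987} = \frac{1}{8965 + \sqrt{-3297 - \frac{1}{11}}} \cdot \frac{1}{2987} = \frac{1}{8965 + \sqrt{- \frac{36268}{11}}} \cdot \frac{1}{2987} = \frac{1}{8965 + \frac{2 i \sqrt{99737}}{11}} \cdot \frac{1}{2987} = \frac{1}{2987 \left(8965 + \frac{2 i \sqrt{99737}}{11}\right)}$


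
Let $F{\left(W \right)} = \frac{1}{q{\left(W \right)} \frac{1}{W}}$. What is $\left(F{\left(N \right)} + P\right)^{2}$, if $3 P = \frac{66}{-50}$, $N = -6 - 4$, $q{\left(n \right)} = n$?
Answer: $\frac{196}{625} \approx 0.3136$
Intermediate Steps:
$N = -10$
$F{\left(W \right)} = 1$ ($F{\left(W \right)} = \frac{1}{W \frac{1}{W}} = 1^{-1} = 1$)
$P = - \frac{11}{25}$ ($P = \frac{66 \frac{1}{-50}}{3} = \frac{66 \left(- \frac{1}{50}\right)}{3} = \frac{1}{3} \left(- \frac{33}{25}\right) = - \frac{11}{25} \approx -0.44$)
$\left(F{\left(N \right)} + P\right)^{2} = \left(1 - \frac{11}{25}\right)^{2} = \left(\frac{14}{25}\right)^{2} = \frac{196}{625}$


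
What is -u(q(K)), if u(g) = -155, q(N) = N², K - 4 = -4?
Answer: 155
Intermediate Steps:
K = 0 (K = 4 - 4 = 0)
-u(q(K)) = -1*(-155) = 155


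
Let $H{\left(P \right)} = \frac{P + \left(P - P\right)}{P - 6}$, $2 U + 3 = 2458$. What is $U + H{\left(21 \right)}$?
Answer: $\frac{12289}{10} \approx 1228.9$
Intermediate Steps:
$U = \frac{2455}{2}$ ($U = - \frac{3}{2} + \frac{1}{2} \cdot 2458 = - \frac{3}{2} + 1229 = \frac{2455}{2} \approx 1227.5$)
$H{\left(P \right)} = \frac{P}{-6 + P}$ ($H{\left(P \right)} = \frac{P + 0}{-6 + P} = \frac{P}{-6 + P}$)
$U + H{\left(21 \right)} = \frac{2455}{2} + \frac{21}{-6 + 21} = \frac{2455}{2} + \frac{21}{15} = \frac{2455}{2} + 21 \cdot \frac{1}{15} = \frac{2455}{2} + \frac{7}{5} = \frac{12289}{10}$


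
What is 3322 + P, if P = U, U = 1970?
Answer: 5292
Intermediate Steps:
P = 1970
3322 + P = 3322 + 1970 = 5292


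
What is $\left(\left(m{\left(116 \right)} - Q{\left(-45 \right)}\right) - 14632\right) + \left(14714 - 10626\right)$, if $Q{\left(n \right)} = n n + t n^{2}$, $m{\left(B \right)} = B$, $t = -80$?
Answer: $149547$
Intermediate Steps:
$Q{\left(n \right)} = - 79 n^{2}$ ($Q{\left(n \right)} = n n - 80 n^{2} = n^{2} - 80 n^{2} = - 79 n^{2}$)
$\left(\left(m{\left(116 \right)} - Q{\left(-45 \right)}\right) - 14632\right) + \left(14714 - 10626\right) = \left(\left(116 - - 79 \left(-45\right)^{2}\right) - 14632\right) + \left(14714 - 10626\right) = \left(\left(116 - \left(-79\right) 2025\right) - 14632\right) + 4088 = \left(\left(116 - -159975\right) - 14632\right) + 4088 = \left(\left(116 + 159975\right) - 14632\right) + 4088 = \left(160091 - 14632\right) + 4088 = 145459 + 4088 = 149547$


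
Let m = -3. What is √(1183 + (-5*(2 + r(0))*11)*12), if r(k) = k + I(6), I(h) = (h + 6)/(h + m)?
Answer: I*√2777 ≈ 52.697*I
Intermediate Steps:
I(h) = (6 + h)/(-3 + h) (I(h) = (h + 6)/(h - 3) = (6 + h)/(-3 + h))
r(k) = 4 + k (r(k) = k + (6 + 6)/(-3 + 6) = k + 12/3 = k + (⅓)*12 = k + 4 = 4 + k)
√(1183 + (-5*(2 + r(0))*11)*12) = √(1183 + (-5*(2 + (4 + 0))*11)*12) = √(1183 + (-5*(2 + 4)*11)*12) = √(1183 + (-5*6*11)*12) = √(1183 - 30*11*12) = √(1183 - 330*12) = √(1183 - 3960) = √(-2777) = I*√2777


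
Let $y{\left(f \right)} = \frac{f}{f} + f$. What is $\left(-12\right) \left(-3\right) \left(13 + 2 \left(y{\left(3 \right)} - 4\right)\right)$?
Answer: $468$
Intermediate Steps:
$y{\left(f \right)} = 1 + f$
$\left(-12\right) \left(-3\right) \left(13 + 2 \left(y{\left(3 \right)} - 4\right)\right) = \left(-12\right) \left(-3\right) \left(13 + 2 \left(\left(1 + 3\right) - 4\right)\right) = 36 \left(13 + 2 \left(4 - 4\right)\right) = 36 \left(13 + 2 \cdot 0\right) = 36 \left(13 + 0\right) = 36 \cdot 13 = 468$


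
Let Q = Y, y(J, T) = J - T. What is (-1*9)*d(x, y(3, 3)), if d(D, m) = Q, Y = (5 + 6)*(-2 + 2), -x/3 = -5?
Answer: 0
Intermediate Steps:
x = 15 (x = -3*(-5) = 15)
Y = 0 (Y = 11*0 = 0)
Q = 0
d(D, m) = 0
(-1*9)*d(x, y(3, 3)) = -1*9*0 = -9*0 = 0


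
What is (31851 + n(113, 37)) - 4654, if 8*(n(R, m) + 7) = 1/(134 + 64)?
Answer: 43068961/1584 ≈ 27190.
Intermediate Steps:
n(R, m) = -11087/1584 (n(R, m) = -7 + 1/(8*(134 + 64)) = -7 + (⅛)/198 = -7 + (⅛)*(1/198) = -7 + 1/1584 = -11087/1584)
(31851 + n(113, 37)) - 4654 = (31851 - 11087/1584) - 4654 = 50440897/1584 - 4654 = 43068961/1584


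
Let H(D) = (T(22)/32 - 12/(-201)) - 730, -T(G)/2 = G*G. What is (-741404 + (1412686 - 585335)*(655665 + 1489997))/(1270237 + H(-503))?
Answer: 475757582468744/340219785 ≈ 1.3984e+6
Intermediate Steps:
T(G) = -2*G**2 (T(G) = -2*G*G = -2*G**2)
H(D) = -203731/268 (H(D) = (-2*22**2/32 - 12/(-201)) - 730 = (-2*484*(1/32) - 12*(-1/201)) - 730 = (-968*1/32 + 4/67) - 730 = (-121/4 + 4/67) - 730 = -8091/268 - 730 = -203731/268)
(-741404 + (1412686 - 585335)*(655665 + 1489997))/(1270237 + H(-503)) = (-741404 + (1412686 - 585335)*(655665 + 1489997))/(1270237 - 203731/268) = (-741404 + 827351*2145662)/(340219785/268) = (-741404 + 1775215601362)*(268/340219785) = 1775214859958*(268/340219785) = 475757582468744/340219785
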